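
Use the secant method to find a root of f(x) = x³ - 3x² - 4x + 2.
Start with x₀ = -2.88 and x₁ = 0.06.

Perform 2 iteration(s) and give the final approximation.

f(x) = x³ - 3x² - 4x + 2
x₀ = -2.88, x₁ = 0.06

Secant formula: x_{n+1} = x_n - f(x_n)(x_n - x_{n-1})/(f(x_n) - f(x_{n-1}))

Iteration 1:
  f(-2.880000) = -35.251072
  f(0.060000) = 1.749416
  x_2 = 0.060000 - 1.749416×(0.060000 - (-2.880000))/(1.749416 - (-35.251072))
       = -0.079006
Iteration 2:
  f(0.060000) = 1.749416
  f(-0.079006) = 2.296804
  x_3 = -0.079006 - 2.296804×(-0.079006 - 0.060000)/(2.296804 - 1.749416)
       = 0.504253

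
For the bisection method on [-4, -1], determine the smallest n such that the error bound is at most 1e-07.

We need (b-a)/2^n ≤ 1e-07
(-1 - (-4))/2^n ≤ 1e-07
3/2^n ≤ 1e-07
2^n ≥ 30000000
n ≥ log₂(30000000) = 24.84
n ≥ 25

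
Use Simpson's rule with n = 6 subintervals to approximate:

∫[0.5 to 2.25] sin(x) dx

f(x) = sin(x)
a = 0.5, b = 2.25, n = 6
h = (b - a)/n = 0.291667

Simpson's rule: (h/3)[f(x₀) + 4f(x₁) + 2f(x₂) + ... + f(xₙ)]

x_0 = 0.5000, f(x_0) = 0.479426, coefficient = 1
x_1 = 0.7917, f(x_1) = 0.711525, coefficient = 4
x_2 = 1.0833, f(x_2) = 0.883524, coefficient = 2
x_3 = 1.3750, f(x_3) = 0.980893, coefficient = 4
x_4 = 1.6667, f(x_4) = 0.995408, coefficient = 2
x_5 = 1.9583, f(x_5) = 0.925843, coefficient = 4
x_6 = 2.2500, f(x_6) = 0.778073, coefficient = 1

I ≈ (0.291667/3) × 15.488407 = 1.505817
Exact value: 1.505756
Error: 0.000061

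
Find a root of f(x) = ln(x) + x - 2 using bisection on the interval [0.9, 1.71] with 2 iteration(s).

f(x) = ln(x) + x - 2
Initial interval: [0.9, 1.71]

Iteration 1:
  c_1 = (0.900000 + 1.710000)/2 = 1.305000
  f(c_1) = f(1.305000) = -0.428797
  f(a) × f(c) ≥ 0, new interval: [1.305000, 1.710000]
Iteration 2:
  c_2 = (1.305000 + 1.710000)/2 = 1.507500
  f(c_2) = f(1.507500) = -0.082047
  f(a) × f(c) ≥ 0, new interval: [1.507500, 1.710000]

After 2 iteration(s), the approximation is c_2 = 1.507500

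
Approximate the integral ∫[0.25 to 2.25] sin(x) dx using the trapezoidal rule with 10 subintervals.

f(x) = sin(x)
a = 0.25, b = 2.25, n = 10
h = (b - a)/n = 0.200000

Trapezoidal rule: (h/2)[f(x₀) + 2f(x₁) + 2f(x₂) + ... + f(xₙ)]

x_0 = 0.2500, f(x_0) = 0.247404, coefficient = 1
x_1 = 0.4500, f(x_1) = 0.434966, coefficient = 2
x_2 = 0.6500, f(x_2) = 0.605186, coefficient = 2
x_3 = 0.8500, f(x_3) = 0.751280, coefficient = 2
x_4 = 1.0500, f(x_4) = 0.867423, coefficient = 2
x_5 = 1.2500, f(x_5) = 0.948985, coefficient = 2
x_6 = 1.4500, f(x_6) = 0.992713, coefficient = 2
x_7 = 1.6500, f(x_7) = 0.996865, coefficient = 2
x_8 = 1.8500, f(x_8) = 0.961275, coefficient = 2
x_9 = 2.0500, f(x_9) = 0.887362, coefficient = 2
x_10 = 2.2500, f(x_10) = 0.778073, coefficient = 1

I ≈ (0.200000/2) × 15.917589 = 1.591759
Exact value: 1.597086
Error: 0.005327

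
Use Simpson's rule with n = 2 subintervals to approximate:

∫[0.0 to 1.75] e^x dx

f(x) = e^x
a = 0.0, b = 1.75, n = 2
h = (b - a)/n = 0.875000

Simpson's rule: (h/3)[f(x₀) + 4f(x₁) + 2f(x₂) + ... + f(xₙ)]

x_0 = 0.0000, f(x_0) = 1.000000, coefficient = 1
x_1 = 0.8750, f(x_1) = 2.398875, coefficient = 4
x_2 = 1.7500, f(x_2) = 5.754603, coefficient = 1

I ≈ (0.875000/3) × 16.350104 = 4.768780
Exact value: 4.754603
Error: 0.014178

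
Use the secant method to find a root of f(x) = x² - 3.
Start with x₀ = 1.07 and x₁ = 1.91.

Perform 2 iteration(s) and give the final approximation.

f(x) = x² - 3
x₀ = 1.07, x₁ = 1.91

Secant formula: x_{n+1} = x_n - f(x_n)(x_n - x_{n-1})/(f(x_n) - f(x_{n-1}))

Iteration 1:
  f(1.070000) = -1.855100
  f(1.910000) = 0.648100
  x_2 = 1.910000 - 0.648100×(1.910000 - 1.070000)/(0.648100 - (-1.855100))
       = 1.692517
Iteration 2:
  f(1.910000) = 0.648100
  f(1.692517) = -0.135387
  x_3 = 1.692517 - (-0.135387)×(1.692517 - 1.910000)/(-0.135387 - 0.648100)
       = 1.730098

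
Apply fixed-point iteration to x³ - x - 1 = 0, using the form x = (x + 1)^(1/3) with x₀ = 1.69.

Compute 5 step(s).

Equation: x³ - x - 1 = 0
Fixed-point form: x = (x + 1)^(1/3)
x₀ = 1.69

x_1 = g(1.690000) = 1.390755
x_2 = g(1.390755) = 1.337145
x_3 = g(1.337145) = 1.327074
x_4 = g(1.327074) = 1.325165
x_5 = g(1.325165) = 1.324803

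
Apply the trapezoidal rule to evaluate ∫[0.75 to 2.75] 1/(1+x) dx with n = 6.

f(x) = 1/(1+x)
a = 0.75, b = 2.75, n = 6
h = (b - a)/n = 0.333333

Trapezoidal rule: (h/2)[f(x₀) + 2f(x₁) + 2f(x₂) + ... + f(xₙ)]

x_0 = 0.7500, f(x_0) = 0.571429, coefficient = 1
x_1 = 1.0833, f(x_1) = 0.480000, coefficient = 2
x_2 = 1.4167, f(x_2) = 0.413793, coefficient = 2
x_3 = 1.7500, f(x_3) = 0.363636, coefficient = 2
x_4 = 2.0833, f(x_4) = 0.324324, coefficient = 2
x_5 = 2.4167, f(x_5) = 0.292683, coefficient = 2
x_6 = 2.7500, f(x_6) = 0.266667, coefficient = 1

I ≈ (0.333333/2) × 4.586969 = 0.764495
Exact value: 0.762140
Error: 0.002355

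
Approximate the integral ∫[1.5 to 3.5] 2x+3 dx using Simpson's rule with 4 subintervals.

f(x) = 2x+3
a = 1.5, b = 3.5, n = 4
h = (b - a)/n = 0.500000

Simpson's rule: (h/3)[f(x₀) + 4f(x₁) + 2f(x₂) + ... + f(xₙ)]

x_0 = 1.5000, f(x_0) = 6.000000, coefficient = 1
x_1 = 2.0000, f(x_1) = 7.000000, coefficient = 4
x_2 = 2.5000, f(x_2) = 8.000000, coefficient = 2
x_3 = 3.0000, f(x_3) = 9.000000, coefficient = 4
x_4 = 3.5000, f(x_4) = 10.000000, coefficient = 1

I ≈ (0.500000/3) × 96.000000 = 16.000000
Exact value: 16.000000
Error: 0.000000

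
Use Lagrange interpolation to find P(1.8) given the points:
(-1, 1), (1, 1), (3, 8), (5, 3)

Lagrange interpolation formula:
P(x) = Σ yᵢ × Lᵢ(x)
where Lᵢ(x) = Π_{j≠i} (x - xⱼ)/(xᵢ - xⱼ)

L_0(1.8) = (1.8 - 1)/(-1 - 1) × (1.8 - 3)/(-1 - 3) × (1.8 - 5)/(-1 - 5) = -0.064000
L_1(1.8) = (1.8 - (-1))/(1 - (-1)) × (1.8 - 3)/(1 - 3) × (1.8 - 5)/(1 - 5) = 0.672000
L_2(1.8) = (1.8 - (-1))/(3 - (-1)) × (1.8 - 1)/(3 - 1) × (1.8 - 5)/(3 - 5) = 0.448000
L_3(1.8) = (1.8 - (-1))/(5 - (-1)) × (1.8 - 1)/(5 - 1) × (1.8 - 3)/(5 - 3) = -0.056000

P(1.8) = 1×L_0(1.8) + 1×L_1(1.8) + 8×L_2(1.8) + 3×L_3(1.8)
P(1.8) = 4.024000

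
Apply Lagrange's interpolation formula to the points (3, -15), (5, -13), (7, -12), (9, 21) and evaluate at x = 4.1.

Lagrange interpolation formula:
P(x) = Σ yᵢ × Lᵢ(x)
where Lᵢ(x) = Π_{j≠i} (x - xⱼ)/(xᵢ - xⱼ)

L_0(4.1) = (4.1 - 5)/(3 - 5) × (4.1 - 7)/(3 - 7) × (4.1 - 9)/(3 - 9) = 0.266438
L_1(4.1) = (4.1 - 3)/(5 - 3) × (4.1 - 7)/(5 - 7) × (4.1 - 9)/(5 - 9) = 0.976937
L_2(4.1) = (4.1 - 3)/(7 - 3) × (4.1 - 5)/(7 - 5) × (4.1 - 9)/(7 - 9) = -0.303188
L_3(4.1) = (4.1 - 3)/(9 - 3) × (4.1 - 5)/(9 - 5) × (4.1 - 7)/(9 - 7) = 0.059813

P(4.1) = (-15)×L_0(4.1) + (-13)×L_1(4.1) + (-12)×L_2(4.1) + 21×L_3(4.1)
P(4.1) = -11.802437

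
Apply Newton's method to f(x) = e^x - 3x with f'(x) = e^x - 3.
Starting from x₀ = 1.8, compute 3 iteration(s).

f(x) = e^x - 3x
f'(x) = e^x - 3
x₀ = 1.8

Newton-Raphson formula: x_{n+1} = x_n - f(x_n)/f'(x_n)

Iteration 1:
  f(1.800000) = 0.649647
  f'(1.800000) = 3.049647
  x_1 = 1.800000 - 0.649647/3.049647 = 1.586976
Iteration 2:
  f(1.586976) = 0.128015
  f'(1.586976) = 1.888943
  x_2 = 1.586976 - 0.128015/1.888943 = 1.519206
Iteration 3:
  f(1.519206) = 0.010978
  f'(1.519206) = 1.568595
  x_3 = 1.519206 - 0.010978/1.568595 = 1.512207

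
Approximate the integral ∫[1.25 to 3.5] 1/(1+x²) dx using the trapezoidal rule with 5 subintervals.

f(x) = 1/(1+x²)
a = 1.25, b = 3.5, n = 5
h = (b - a)/n = 0.450000

Trapezoidal rule: (h/2)[f(x₀) + 2f(x₁) + 2f(x₂) + ... + f(xₙ)]

x_0 = 1.2500, f(x_0) = 0.390244, coefficient = 1
x_1 = 1.7000, f(x_1) = 0.257069, coefficient = 2
x_2 = 2.1500, f(x_2) = 0.177857, coefficient = 2
x_3 = 2.6000, f(x_3) = 0.128866, coefficient = 2
x_4 = 3.0500, f(x_4) = 0.097064, coefficient = 2
x_5 = 3.5000, f(x_5) = 0.075472, coefficient = 1

I ≈ (0.450000/2) × 1.787428 = 0.402171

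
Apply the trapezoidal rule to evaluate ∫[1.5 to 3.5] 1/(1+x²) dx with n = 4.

f(x) = 1/(1+x²)
a = 1.5, b = 3.5, n = 4
h = (b - a)/n = 0.500000

Trapezoidal rule: (h/2)[f(x₀) + 2f(x₁) + 2f(x₂) + ... + f(xₙ)]

x_0 = 1.5000, f(x_0) = 0.307692, coefficient = 1
x_1 = 2.0000, f(x_1) = 0.200000, coefficient = 2
x_2 = 2.5000, f(x_2) = 0.137931, coefficient = 2
x_3 = 3.0000, f(x_3) = 0.100000, coefficient = 2
x_4 = 3.5000, f(x_4) = 0.075472, coefficient = 1

I ≈ (0.500000/2) × 1.259026 = 0.314757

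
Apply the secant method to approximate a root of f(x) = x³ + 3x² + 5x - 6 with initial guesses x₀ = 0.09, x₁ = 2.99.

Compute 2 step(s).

f(x) = x³ + 3x² + 5x - 6
x₀ = 0.09, x₁ = 2.99

Secant formula: x_{n+1} = x_n - f(x_n)(x_n - x_{n-1})/(f(x_n) - f(x_{n-1}))

Iteration 1:
  f(0.090000) = -5.524971
  f(2.990000) = 62.501199
  x_2 = 2.990000 - 62.501199×(2.990000 - 0.090000)/(62.501199 - (-5.524971))
       = 0.325533
Iteration 2:
  f(2.990000) = 62.501199
  f(0.325533) = -4.019922
  x_3 = 0.325533 - (-4.019922)×(0.325533 - 2.990000)/(-4.019922 - 62.501199)
       = 0.486549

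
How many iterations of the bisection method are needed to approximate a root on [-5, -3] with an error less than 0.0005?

We need (b-a)/2^n ≤ 0.0005
(-3 - (-5))/2^n ≤ 0.0005
2/2^n ≤ 0.0005
2^n ≥ 4000
n ≥ log₂(4000) = 11.97
n ≥ 12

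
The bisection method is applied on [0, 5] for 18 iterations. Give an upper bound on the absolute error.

Bisection error bound: |error| ≤ (b-a)/2^n
|error| ≤ (5 - 0)/2^18 = 5/2^18
|error| ≤ 0.0000190735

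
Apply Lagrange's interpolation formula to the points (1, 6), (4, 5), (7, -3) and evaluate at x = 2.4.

Lagrange interpolation formula:
P(x) = Σ yᵢ × Lᵢ(x)
where Lᵢ(x) = Π_{j≠i} (x - xⱼ)/(xᵢ - xⱼ)

L_0(2.4) = (2.4 - 4)/(1 - 4) × (2.4 - 7)/(1 - 7) = 0.408889
L_1(2.4) = (2.4 - 1)/(4 - 1) × (2.4 - 7)/(4 - 7) = 0.715556
L_2(2.4) = (2.4 - 1)/(7 - 1) × (2.4 - 4)/(7 - 4) = -0.124444

P(2.4) = 6×L_0(2.4) + 5×L_1(2.4) + (-3)×L_2(2.4)
P(2.4) = 6.404444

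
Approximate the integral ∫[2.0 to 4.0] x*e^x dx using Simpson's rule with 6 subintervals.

f(x) = x*e^x
a = 2.0, b = 4.0, n = 6
h = (b - a)/n = 0.333333

Simpson's rule: (h/3)[f(x₀) + 4f(x₁) + 2f(x₂) + ... + f(xₙ)]

x_0 = 2.0000, f(x_0) = 14.778112, coefficient = 1
x_1 = 2.3333, f(x_1) = 24.061937, coefficient = 4
x_2 = 2.6667, f(x_2) = 38.378443, coefficient = 2
x_3 = 3.0000, f(x_3) = 60.256611, coefficient = 4
x_4 = 3.3333, f(x_4) = 93.438750, coefficient = 2
x_5 = 3.6667, f(x_5) = 143.444708, coefficient = 4
x_6 = 4.0000, f(x_6) = 218.392600, coefficient = 1

I ≈ (0.333333/3) × 1407.858119 = 156.428680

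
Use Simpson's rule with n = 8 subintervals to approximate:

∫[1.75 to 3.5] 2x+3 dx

f(x) = 2x+3
a = 1.75, b = 3.5, n = 8
h = (b - a)/n = 0.218750

Simpson's rule: (h/3)[f(x₀) + 4f(x₁) + 2f(x₂) + ... + f(xₙ)]

x_0 = 1.7500, f(x_0) = 6.500000, coefficient = 1
x_1 = 1.9688, f(x_1) = 6.937500, coefficient = 4
x_2 = 2.1875, f(x_2) = 7.375000, coefficient = 2
x_3 = 2.4062, f(x_3) = 7.812500, coefficient = 4
x_4 = 2.6250, f(x_4) = 8.250000, coefficient = 2
x_5 = 2.8438, f(x_5) = 8.687500, coefficient = 4
x_6 = 3.0625, f(x_6) = 9.125000, coefficient = 2
x_7 = 3.2812, f(x_7) = 9.562500, coefficient = 4
x_8 = 3.5000, f(x_8) = 10.000000, coefficient = 1

I ≈ (0.218750/3) × 198.000000 = 14.437500
Exact value: 14.437500
Error: 0.000000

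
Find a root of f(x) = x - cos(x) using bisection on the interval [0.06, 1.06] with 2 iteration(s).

f(x) = x - cos(x)
Initial interval: [0.06, 1.06]

Iteration 1:
  c_1 = (0.060000 + 1.060000)/2 = 0.560000
  f(c_1) = f(0.560000) = -0.287255
  f(a) × f(c) ≥ 0, new interval: [0.560000, 1.060000]
Iteration 2:
  c_2 = (0.560000 + 1.060000)/2 = 0.810000
  f(c_2) = f(0.810000) = 0.120502
  f(a) × f(c) < 0, new interval: [0.560000, 0.810000]

After 2 iteration(s), the approximation is c_2 = 0.810000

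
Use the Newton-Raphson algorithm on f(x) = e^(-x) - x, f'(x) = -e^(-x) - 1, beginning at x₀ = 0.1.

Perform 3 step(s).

f(x) = e^(-x) - x
f'(x) = -e^(-x) - 1
x₀ = 0.1

Newton-Raphson formula: x_{n+1} = x_n - f(x_n)/f'(x_n)

Iteration 1:
  f(0.100000) = 0.804837
  f'(0.100000) = -1.904837
  x_1 = 0.100000 - 0.804837/(-1.904837) = 0.522523
Iteration 2:
  f(0.522523) = 0.070500
  f'(0.522523) = -1.593023
  x_2 = 0.522523 - 0.070500/(-1.593023) = 0.566778
Iteration 3:
  f(0.566778) = 0.000572
  f'(0.566778) = -1.567350
  x_3 = 0.566778 - 0.000572/(-1.567350) = 0.567143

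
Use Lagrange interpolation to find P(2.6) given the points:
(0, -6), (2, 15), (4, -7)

Lagrange interpolation formula:
P(x) = Σ yᵢ × Lᵢ(x)
where Lᵢ(x) = Π_{j≠i} (x - xⱼ)/(xᵢ - xⱼ)

L_0(2.6) = (2.6 - 2)/(0 - 2) × (2.6 - 4)/(0 - 4) = -0.105000
L_1(2.6) = (2.6 - 0)/(2 - 0) × (2.6 - 4)/(2 - 4) = 0.910000
L_2(2.6) = (2.6 - 0)/(4 - 0) × (2.6 - 2)/(4 - 2) = 0.195000

P(2.6) = (-6)×L_0(2.6) + 15×L_1(2.6) + (-7)×L_2(2.6)
P(2.6) = 12.915000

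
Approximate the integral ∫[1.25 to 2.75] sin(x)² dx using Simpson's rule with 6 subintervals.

f(x) = sin(x)²
a = 1.25, b = 2.75, n = 6
h = (b - a)/n = 0.250000

Simpson's rule: (h/3)[f(x₀) + 4f(x₁) + 2f(x₂) + ... + f(xₙ)]

x_0 = 1.2500, f(x_0) = 0.900572, coefficient = 1
x_1 = 1.5000, f(x_1) = 0.994996, coefficient = 4
x_2 = 1.7500, f(x_2) = 0.968228, coefficient = 2
x_3 = 2.0000, f(x_3) = 0.826822, coefficient = 4
x_4 = 2.2500, f(x_4) = 0.605398, coefficient = 2
x_5 = 2.5000, f(x_5) = 0.358169, coefficient = 4
x_6 = 2.7500, f(x_6) = 0.145665, coefficient = 1

I ≈ (0.250000/3) × 12.913437 = 1.076120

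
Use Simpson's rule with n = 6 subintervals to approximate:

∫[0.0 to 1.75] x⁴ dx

f(x) = x⁴
a = 0.0, b = 1.75, n = 6
h = (b - a)/n = 0.291667

Simpson's rule: (h/3)[f(x₀) + 4f(x₁) + 2f(x₂) + ... + f(xₙ)]

x_0 = 0.0000, f(x_0) = 0.000000, coefficient = 1
x_1 = 0.2917, f(x_1) = 0.007237, coefficient = 4
x_2 = 0.5833, f(x_2) = 0.115789, coefficient = 2
x_3 = 0.8750, f(x_3) = 0.586182, coefficient = 4
x_4 = 1.1667, f(x_4) = 1.852623, coefficient = 2
x_5 = 1.4583, f(x_5) = 4.523006, coefficient = 4
x_6 = 1.7500, f(x_6) = 9.378906, coefficient = 1

I ≈ (0.291667/3) × 33.781431 = 3.284306
Exact value: 3.282617
Error: 0.001689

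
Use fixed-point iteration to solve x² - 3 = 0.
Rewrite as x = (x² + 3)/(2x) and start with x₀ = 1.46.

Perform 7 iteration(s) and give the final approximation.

Equation: x² - 3 = 0
Fixed-point form: x = (x² + 3)/(2x)
x₀ = 1.46

x_1 = g(1.460000) = 1.757397
x_2 = g(1.757397) = 1.732234
x_3 = g(1.732234) = 1.732051
x_4 = g(1.732051) = 1.732051
x_5 = g(1.732051) = 1.732051
x_6 = g(1.732051) = 1.732051
x_7 = g(1.732051) = 1.732051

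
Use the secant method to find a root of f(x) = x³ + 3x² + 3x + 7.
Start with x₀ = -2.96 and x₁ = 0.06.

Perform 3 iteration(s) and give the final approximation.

f(x) = x³ + 3x² + 3x + 7
x₀ = -2.96, x₁ = 0.06

Secant formula: x_{n+1} = x_n - f(x_n)(x_n - x_{n-1})/(f(x_n) - f(x_{n-1}))

Iteration 1:
  f(-2.960000) = -1.529536
  f(0.060000) = 7.191016
  x_2 = 0.060000 - 7.191016×(0.060000 - (-2.960000))/(7.191016 - (-1.529536))
       = -2.430309
Iteration 2:
  f(0.060000) = 7.191016
  f(-2.430309) = 3.073898
  x_3 = -2.430309 - 3.073898×(-2.430309 - 0.060000)/(3.073898 - 7.191016)
       = -4.289608
Iteration 3:
  f(-2.430309) = 3.073898
  f(-4.289608) = -29.598560
  x_4 = -4.289608 - (-29.598560)×(-4.289608 - (-2.430309))/(-29.598560 - 3.073898)
       = -2.605236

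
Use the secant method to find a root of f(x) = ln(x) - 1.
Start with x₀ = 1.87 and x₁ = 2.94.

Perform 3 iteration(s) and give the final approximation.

f(x) = ln(x) - 1
x₀ = 1.87, x₁ = 2.94

Secant formula: x_{n+1} = x_n - f(x_n)(x_n - x_{n-1})/(f(x_n) - f(x_{n-1}))

Iteration 1:
  f(1.870000) = -0.374062
  f(2.940000) = 0.078410
  x_2 = 2.940000 - 0.078410×(2.940000 - 1.870000)/(0.078410 - (-0.374062))
       = 2.754578
Iteration 2:
  f(2.940000) = 0.078410
  f(2.754578) = 0.013264
  x_3 = 2.754578 - 0.013264×(2.754578 - 2.940000)/(0.013264 - 0.078410)
       = 2.716824
Iteration 3:
  f(2.754578) = 0.013264
  f(2.716824) = -0.000536
  x_4 = 2.716824 - (-0.000536)×(2.716824 - 2.754578)/(-0.000536 - 0.013264)
       = 2.718292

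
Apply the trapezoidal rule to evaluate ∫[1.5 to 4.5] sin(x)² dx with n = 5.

f(x) = sin(x)²
a = 1.5, b = 4.5, n = 5
h = (b - a)/n = 0.600000

Trapezoidal rule: (h/2)[f(x₀) + 2f(x₁) + 2f(x₂) + ... + f(xₙ)]

x_0 = 1.5000, f(x_0) = 0.994996, coefficient = 1
x_1 = 2.1000, f(x_1) = 0.745130, coefficient = 2
x_2 = 2.7000, f(x_2) = 0.182654, coefficient = 2
x_3 = 3.3000, f(x_3) = 0.024884, coefficient = 2
x_4 = 3.9000, f(x_4) = 0.473022, coefficient = 2
x_5 = 4.5000, f(x_5) = 0.955565, coefficient = 1

I ≈ (0.600000/2) × 4.801941 = 1.440582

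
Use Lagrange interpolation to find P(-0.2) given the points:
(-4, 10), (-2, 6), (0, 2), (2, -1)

Lagrange interpolation formula:
P(x) = Σ yᵢ × Lᵢ(x)
where Lᵢ(x) = Π_{j≠i} (x - xⱼ)/(xᵢ - xⱼ)

L_0(-0.2) = (-0.2 - (-2))/(-4 - (-2)) × (-0.2 - 0)/(-4 - 0) × (-0.2 - 2)/(-4 - 2) = -0.016500
L_1(-0.2) = (-0.2 - (-4))/(-2 - (-4)) × (-0.2 - 0)/(-2 - 0) × (-0.2 - 2)/(-2 - 2) = 0.104500
L_2(-0.2) = (-0.2 - (-4))/(0 - (-4)) × (-0.2 - (-2))/(0 - (-2)) × (-0.2 - 2)/(0 - 2) = 0.940500
L_3(-0.2) = (-0.2 - (-4))/(2 - (-4)) × (-0.2 - (-2))/(2 - (-2)) × (-0.2 - 0)/(2 - 0) = -0.028500

P(-0.2) = 10×L_0(-0.2) + 6×L_1(-0.2) + 2×L_2(-0.2) + (-1)×L_3(-0.2)
P(-0.2) = 2.371500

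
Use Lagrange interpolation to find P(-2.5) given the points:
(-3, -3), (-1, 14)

Lagrange interpolation formula:
P(x) = Σ yᵢ × Lᵢ(x)
where Lᵢ(x) = Π_{j≠i} (x - xⱼ)/(xᵢ - xⱼ)

L_0(-2.5) = (-2.5 - (-1))/(-3 - (-1)) = 0.750000
L_1(-2.5) = (-2.5 - (-3))/(-1 - (-3)) = 0.250000

P(-2.5) = (-3)×L_0(-2.5) + 14×L_1(-2.5)
P(-2.5) = 1.250000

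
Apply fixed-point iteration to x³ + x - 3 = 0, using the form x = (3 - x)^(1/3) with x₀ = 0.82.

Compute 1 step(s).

Equation: x³ + x - 3 = 0
Fixed-point form: x = (3 - x)^(1/3)
x₀ = 0.82

x_1 = g(0.820000) = 1.296638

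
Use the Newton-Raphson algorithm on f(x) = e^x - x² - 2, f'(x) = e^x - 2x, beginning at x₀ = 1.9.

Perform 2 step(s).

f(x) = e^x - x² - 2
f'(x) = e^x - 2x
x₀ = 1.9

Newton-Raphson formula: x_{n+1} = x_n - f(x_n)/f'(x_n)

Iteration 1:
  f(1.900000) = 1.075894
  f'(1.900000) = 2.885894
  x_1 = 1.900000 - 1.075894/2.885894 = 1.527189
Iteration 2:
  f(1.527189) = 0.272906
  f'(1.527189) = 1.550834
  x_2 = 1.527189 - 0.272906/1.550834 = 1.351215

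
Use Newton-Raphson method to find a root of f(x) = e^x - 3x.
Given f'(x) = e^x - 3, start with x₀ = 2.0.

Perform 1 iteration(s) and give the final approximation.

f(x) = e^x - 3x
f'(x) = e^x - 3
x₀ = 2.0

Newton-Raphson formula: x_{n+1} = x_n - f(x_n)/f'(x_n)

Iteration 1:
  f(2.000000) = 1.389056
  f'(2.000000) = 4.389056
  x_1 = 2.000000 - 1.389056/4.389056 = 1.683518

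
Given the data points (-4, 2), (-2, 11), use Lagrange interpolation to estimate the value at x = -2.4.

Lagrange interpolation formula:
P(x) = Σ yᵢ × Lᵢ(x)
where Lᵢ(x) = Π_{j≠i} (x - xⱼ)/(xᵢ - xⱼ)

L_0(-2.4) = (-2.4 - (-2))/(-4 - (-2)) = 0.200000
L_1(-2.4) = (-2.4 - (-4))/(-2 - (-4)) = 0.800000

P(-2.4) = 2×L_0(-2.4) + 11×L_1(-2.4)
P(-2.4) = 9.200000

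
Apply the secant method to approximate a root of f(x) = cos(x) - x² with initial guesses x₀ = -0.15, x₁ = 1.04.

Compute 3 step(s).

f(x) = cos(x) - x²
x₀ = -0.15, x₁ = 1.04

Secant formula: x_{n+1} = x_n - f(x_n)(x_n - x_{n-1})/(f(x_n) - f(x_{n-1}))

Iteration 1:
  f(-0.150000) = 0.966271
  f(1.040000) = -0.575380
  x_2 = 1.040000 - (-0.575380)×(1.040000 - (-0.150000))/(-0.575380 - 0.966271)
       = 0.595864
Iteration 2:
  f(1.040000) = -0.575380
  f(0.595864) = 0.472609
  x_3 = 0.595864 - 0.472609×(0.595864 - 1.040000)/(0.472609 - (-0.575380))
       = 0.796155
Iteration 3:
  f(0.595864) = 0.472609
  f(0.796155) = 0.065596
  x_4 = 0.796155 - 0.065596×(0.796155 - 0.595864)/(0.065596 - 0.472609)
       = 0.828435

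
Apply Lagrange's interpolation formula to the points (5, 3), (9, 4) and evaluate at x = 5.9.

Lagrange interpolation formula:
P(x) = Σ yᵢ × Lᵢ(x)
where Lᵢ(x) = Π_{j≠i} (x - xⱼ)/(xᵢ - xⱼ)

L_0(5.9) = (5.9 - 9)/(5 - 9) = 0.775000
L_1(5.9) = (5.9 - 5)/(9 - 5) = 0.225000

P(5.9) = 3×L_0(5.9) + 4×L_1(5.9)
P(5.9) = 3.225000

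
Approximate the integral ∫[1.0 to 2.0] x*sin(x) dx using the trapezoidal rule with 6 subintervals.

f(x) = x*sin(x)
a = 1.0, b = 2.0, n = 6
h = (b - a)/n = 0.166667

Trapezoidal rule: (h/2)[f(x₀) + 2f(x₁) + 2f(x₂) + ... + f(xₙ)]

x_0 = 1.0000, f(x_0) = 0.841471, coefficient = 1
x_1 = 1.1667, f(x_1) = 1.072686, coefficient = 2
x_2 = 1.3333, f(x_2) = 1.295917, coefficient = 2
x_3 = 1.5000, f(x_3) = 1.496242, coefficient = 2
x_4 = 1.6667, f(x_4) = 1.659013, coefficient = 2
x_5 = 1.8333, f(x_5) = 1.770514, coefficient = 2
x_6 = 2.0000, f(x_6) = 1.818595, coefficient = 1

I ≈ (0.166667/2) × 17.248810 = 1.437401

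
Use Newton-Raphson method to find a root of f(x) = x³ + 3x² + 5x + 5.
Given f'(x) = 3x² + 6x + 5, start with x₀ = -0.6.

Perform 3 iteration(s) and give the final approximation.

f(x) = x³ + 3x² + 5x + 5
f'(x) = 3x² + 6x + 5
x₀ = -0.6

Newton-Raphson formula: x_{n+1} = x_n - f(x_n)/f'(x_n)

Iteration 1:
  f(-0.600000) = 2.864000
  f'(-0.600000) = 2.480000
  x_1 = -0.600000 - 2.864000/2.480000 = -1.754839
Iteration 2:
  f(-1.754839) = 0.060229
  f'(-1.754839) = 3.709344
  x_2 = -1.754839 - 0.060229/3.709344 = -1.771076
Iteration 3:
  f(-1.771076) = -0.000601
  f'(-1.771076) = 3.783674
  x_3 = -1.771076 - (-0.000601)/3.783674 = -1.770917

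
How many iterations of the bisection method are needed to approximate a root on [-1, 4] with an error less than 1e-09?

We need (b-a)/2^n ≤ 1e-09
(4 - (-1))/2^n ≤ 1e-09
5/2^n ≤ 1e-09
2^n ≥ 5000000000
n ≥ log₂(5000000000) = 32.22
n ≥ 33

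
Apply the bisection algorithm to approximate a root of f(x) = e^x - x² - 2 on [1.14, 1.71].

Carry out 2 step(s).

f(x) = e^x - x² - 2
Initial interval: [1.14, 1.71]

Iteration 1:
  c_1 = (1.140000 + 1.710000)/2 = 1.425000
  f(c_1) = f(1.425000) = 0.127233
  f(a) × f(c) < 0, new interval: [1.140000, 1.425000]
Iteration 2:
  c_2 = (1.140000 + 1.425000)/2 = 1.282500
  f(c_2) = f(1.282500) = -0.039164
  f(a) × f(c) ≥ 0, new interval: [1.282500, 1.425000]

After 2 iteration(s), the approximation is c_2 = 1.282500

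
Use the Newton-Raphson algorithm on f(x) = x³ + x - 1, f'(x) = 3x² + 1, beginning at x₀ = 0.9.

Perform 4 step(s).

f(x) = x³ + x - 1
f'(x) = 3x² + 1
x₀ = 0.9

Newton-Raphson formula: x_{n+1} = x_n - f(x_n)/f'(x_n)

Iteration 1:
  f(0.900000) = 0.629000
  f'(0.900000) = 3.430000
  x_1 = 0.900000 - 0.629000/3.430000 = 0.716618
Iteration 2:
  f(0.716618) = 0.084631
  f'(0.716618) = 2.540624
  x_2 = 0.716618 - 0.084631/2.540624 = 0.683307
Iteration 3:
  f(0.683307) = 0.002349
  f'(0.683307) = 2.400725
  x_3 = 0.683307 - 0.002349/2.400725 = 0.682329
Iteration 4:
  f(0.682329) = 0.000002
  f'(0.682329) = 2.396717
  x_4 = 0.682329 - 0.000002/2.396717 = 0.682328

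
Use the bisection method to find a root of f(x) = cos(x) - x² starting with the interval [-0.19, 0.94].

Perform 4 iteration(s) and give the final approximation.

f(x) = cos(x) - x²
Initial interval: [-0.19, 0.94]

Iteration 1:
  c_1 = (-0.190000 + 0.940000)/2 = 0.375000
  f(c_1) = f(0.375000) = 0.789883
  f(a) × f(c) ≥ 0, new interval: [0.375000, 0.940000]
Iteration 2:
  c_2 = (0.375000 + 0.940000)/2 = 0.657500
  f(c_2) = f(0.657500) = 0.359216
  f(a) × f(c) ≥ 0, new interval: [0.657500, 0.940000]
Iteration 3:
  c_3 = (0.657500 + 0.940000)/2 = 0.798750
  f(c_3) = f(0.798750) = 0.059601
  f(a) × f(c) ≥ 0, new interval: [0.798750, 0.940000]
Iteration 4:
  c_4 = (0.798750 + 0.940000)/2 = 0.869375
  f(c_4) = f(0.869375) = -0.110509
  f(a) × f(c) < 0, new interval: [0.798750, 0.869375]

After 4 iteration(s), the approximation is c_4 = 0.869375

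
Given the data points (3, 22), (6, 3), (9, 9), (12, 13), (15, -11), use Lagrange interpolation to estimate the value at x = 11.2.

Lagrange interpolation formula:
P(x) = Σ yᵢ × Lᵢ(x)
where Lᵢ(x) = Π_{j≠i} (x - xⱼ)/(xᵢ - xⱼ)

L_0(11.2) = (11.2 - 6)/(3 - 6) × (11.2 - 9)/(3 - 9) × (11.2 - 12)/(3 - 12) × (11.2 - 15)/(3 - 15) = 0.017890
L_1(11.2) = (11.2 - 3)/(6 - 3) × (11.2 - 9)/(6 - 9) × (11.2 - 12)/(6 - 12) × (11.2 - 15)/(6 - 15) = -0.112843
L_2(11.2) = (11.2 - 3)/(9 - 3) × (11.2 - 6)/(9 - 6) × (11.2 - 12)/(9 - 12) × (11.2 - 15)/(9 - 15) = 0.400079
L_3(11.2) = (11.2 - 3)/(12 - 3) × (11.2 - 6)/(12 - 6) × (11.2 - 9)/(12 - 9) × (11.2 - 15)/(12 - 15) = 0.733478
L_4(11.2) = (11.2 - 3)/(15 - 3) × (11.2 - 6)/(15 - 6) × (11.2 - 9)/(15 - 9) × (11.2 - 12)/(15 - 12) = -0.038604

P(11.2) = 22×L_0(11.2) + 3×L_1(11.2) + 9×L_2(11.2) + 13×L_3(11.2) + (-11)×L_4(11.2)
P(11.2) = 13.615618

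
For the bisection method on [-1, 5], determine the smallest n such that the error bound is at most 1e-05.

We need (b-a)/2^n ≤ 1e-05
(5 - (-1))/2^n ≤ 1e-05
6/2^n ≤ 1e-05
2^n ≥ 600000
n ≥ log₂(600000) = 19.19
n ≥ 20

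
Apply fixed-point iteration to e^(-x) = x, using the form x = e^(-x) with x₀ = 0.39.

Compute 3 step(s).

Equation: e^(-x) = x
Fixed-point form: x = e^(-x)
x₀ = 0.39

x_1 = g(0.390000) = 0.677057
x_2 = g(0.677057) = 0.508110
x_3 = g(0.508110) = 0.601631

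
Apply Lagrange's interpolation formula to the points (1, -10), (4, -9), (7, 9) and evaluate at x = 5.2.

Lagrange interpolation formula:
P(x) = Σ yᵢ × Lᵢ(x)
where Lᵢ(x) = Π_{j≠i} (x - xⱼ)/(xᵢ - xⱼ)

L_0(5.2) = (5.2 - 4)/(1 - 4) × (5.2 - 7)/(1 - 7) = -0.120000
L_1(5.2) = (5.2 - 1)/(4 - 1) × (5.2 - 7)/(4 - 7) = 0.840000
L_2(5.2) = (5.2 - 1)/(7 - 1) × (5.2 - 4)/(7 - 4) = 0.280000

P(5.2) = (-10)×L_0(5.2) + (-9)×L_1(5.2) + 9×L_2(5.2)
P(5.2) = -3.840000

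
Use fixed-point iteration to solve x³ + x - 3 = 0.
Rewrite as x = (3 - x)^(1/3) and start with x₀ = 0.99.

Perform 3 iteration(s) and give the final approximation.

Equation: x³ + x - 3 = 0
Fixed-point form: x = (3 - x)^(1/3)
x₀ = 0.99

x_1 = g(0.990000) = 1.262017
x_2 = g(1.262017) = 1.202306
x_3 = g(1.202306) = 1.215921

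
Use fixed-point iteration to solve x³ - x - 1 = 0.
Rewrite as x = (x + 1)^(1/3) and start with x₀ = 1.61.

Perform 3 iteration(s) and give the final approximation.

Equation: x³ - x - 1 = 0
Fixed-point form: x = (x + 1)^(1/3)
x₀ = 1.61

x_1 = g(1.610000) = 1.376830
x_2 = g(1.376830) = 1.334543
x_3 = g(1.334543) = 1.326582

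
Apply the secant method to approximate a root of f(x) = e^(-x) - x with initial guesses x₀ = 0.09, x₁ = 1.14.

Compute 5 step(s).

f(x) = e^(-x) - x
x₀ = 0.09, x₁ = 1.14

Secant formula: x_{n+1} = x_n - f(x_n)(x_n - x_{n-1})/(f(x_n) - f(x_{n-1}))

Iteration 1:
  f(0.090000) = 0.823931
  f(1.140000) = -0.820181
  x_2 = 1.140000 - (-0.820181)×(1.140000 - 0.090000)/(-0.820181 - 0.823931)
       = 0.616198
Iteration 2:
  f(1.140000) = -0.820181
  f(0.616198) = -0.076204
  x_3 = 0.616198 - (-0.076204)×(0.616198 - 1.140000)/(-0.076204 - (-0.820181))
       = 0.562546
Iteration 3:
  f(0.616198) = -0.076204
  f(0.562546) = 0.007211
  x_4 = 0.562546 - 0.007211×(0.562546 - 0.616198)/(0.007211 - (-0.076204))
       = 0.567184
Iteration 4:
  f(0.562546) = 0.007211
  f(0.567184) = -0.000064
  x_5 = 0.567184 - (-0.000064)×(0.567184 - 0.562546)/(-0.000064 - 0.007211)
       = 0.567143
Iteration 5:
  f(0.567184) = -0.000064
  f(0.567143) = 0.000000
  x_6 = 0.567143 - 0.000000×(0.567143 - 0.567184)/(0.000000 - (-0.000064))
       = 0.567143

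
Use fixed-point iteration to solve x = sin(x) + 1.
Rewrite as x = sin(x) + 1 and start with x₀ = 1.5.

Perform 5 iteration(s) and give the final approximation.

Equation: x = sin(x) + 1
Fixed-point form: x = sin(x) + 1
x₀ = 1.5

x_1 = g(1.500000) = 1.997495
x_2 = g(1.997495) = 1.910337
x_3 = g(1.910337) = 1.942908
x_4 = g(1.942908) = 1.931562
x_5 = g(1.931562) = 1.935627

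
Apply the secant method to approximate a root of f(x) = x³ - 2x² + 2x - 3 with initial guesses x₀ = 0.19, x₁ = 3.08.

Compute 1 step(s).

f(x) = x³ - 2x² + 2x - 3
x₀ = 0.19, x₁ = 3.08

Secant formula: x_{n+1} = x_n - f(x_n)(x_n - x_{n-1})/(f(x_n) - f(x_{n-1}))

Iteration 1:
  f(0.190000) = -2.685341
  f(3.080000) = 13.405312
  x_2 = 3.080000 - 13.405312×(3.080000 - 0.190000)/(13.405312 - (-2.685341))
       = 0.672307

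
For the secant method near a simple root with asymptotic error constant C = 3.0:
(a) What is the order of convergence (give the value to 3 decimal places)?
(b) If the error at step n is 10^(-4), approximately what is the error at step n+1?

(a) Secant method has superlinear convergence with order φ = (1+√5)/2 ≈ 1.618.
    This means |e_{n+1}| ≈ C|e_n|^1.618.

(b) With |e_n| = 10^(-4) and C = 3.0:
    |e_{n+1}| ≈ 3.0 × (10^(-4))^1.618 = 3.0 × 10^(-6.47)

(a) ≈ 1.618 (golden ratio); (b) |e_{n+1}| ≈ 1.012e-06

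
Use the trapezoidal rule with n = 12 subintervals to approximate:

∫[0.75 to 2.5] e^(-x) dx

f(x) = e^(-x)
a = 0.75, b = 2.5, n = 12
h = (b - a)/n = 0.145833

Trapezoidal rule: (h/2)[f(x₀) + 2f(x₁) + 2f(x₂) + ... + f(xₙ)]

x_0 = 0.7500, f(x_0) = 0.472367, coefficient = 1
x_1 = 0.8958, f(x_1) = 0.408267, coefficient = 2
x_2 = 1.0417, f(x_2) = 0.352866, coefficient = 2
x_3 = 1.1875, f(x_3) = 0.304983, coefficient = 2
x_4 = 1.3333, f(x_4) = 0.263597, coefficient = 2
x_5 = 1.4792, f(x_5) = 0.227827, coefficient = 2
x_6 = 1.6250, f(x_6) = 0.196912, coefficient = 2
x_7 = 1.7708, f(x_7) = 0.170191, coefficient = 2
x_8 = 1.9167, f(x_8) = 0.147096, coefficient = 2
x_9 = 2.0625, f(x_9) = 0.127136, coefficient = 2
x_10 = 2.2083, f(x_10) = 0.109884, coefficient = 2
x_11 = 2.3542, f(x_11) = 0.094973, coefficient = 2
x_12 = 2.5000, f(x_12) = 0.082085, coefficient = 1

I ≈ (0.145833/2) × 5.361915 = 0.390973
Exact value: 0.390282
Error: 0.000691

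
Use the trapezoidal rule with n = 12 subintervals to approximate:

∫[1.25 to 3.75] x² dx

f(x) = x²
a = 1.25, b = 3.75, n = 12
h = (b - a)/n = 0.208333

Trapezoidal rule: (h/2)[f(x₀) + 2f(x₁) + 2f(x₂) + ... + f(xₙ)]

x_0 = 1.2500, f(x_0) = 1.562500, coefficient = 1
x_1 = 1.4583, f(x_1) = 2.126736, coefficient = 2
x_2 = 1.6667, f(x_2) = 2.777778, coefficient = 2
x_3 = 1.8750, f(x_3) = 3.515625, coefficient = 2
x_4 = 2.0833, f(x_4) = 4.340278, coefficient = 2
x_5 = 2.2917, f(x_5) = 5.251736, coefficient = 2
x_6 = 2.5000, f(x_6) = 6.250000, coefficient = 2
x_7 = 2.7083, f(x_7) = 7.335069, coefficient = 2
x_8 = 2.9167, f(x_8) = 8.506944, coefficient = 2
x_9 = 3.1250, f(x_9) = 9.765625, coefficient = 2
x_10 = 3.3333, f(x_10) = 11.111111, coefficient = 2
x_11 = 3.5417, f(x_11) = 12.543403, coefficient = 2
x_12 = 3.7500, f(x_12) = 14.062500, coefficient = 1

I ≈ (0.208333/2) × 162.673611 = 16.945168
Exact value: 16.927083
Error: 0.018084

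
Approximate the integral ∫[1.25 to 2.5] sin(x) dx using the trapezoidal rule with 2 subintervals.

f(x) = sin(x)
a = 1.25, b = 2.5, n = 2
h = (b - a)/n = 0.625000

Trapezoidal rule: (h/2)[f(x₀) + 2f(x₁) + 2f(x₂) + ... + f(xₙ)]

x_0 = 1.2500, f(x_0) = 0.948985, coefficient = 1
x_1 = 1.8750, f(x_1) = 0.954086, coefficient = 2
x_2 = 2.5000, f(x_2) = 0.598472, coefficient = 1

I ≈ (0.625000/2) × 3.455628 = 1.079884
Exact value: 1.116466
Error: 0.036582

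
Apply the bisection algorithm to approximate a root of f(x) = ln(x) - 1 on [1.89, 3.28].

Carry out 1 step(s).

f(x) = ln(x) - 1
Initial interval: [1.89, 3.28]

Iteration 1:
  c_1 = (1.890000 + 3.280000)/2 = 2.585000
  f(c_1) = f(2.585000) = -0.050274
  f(a) × f(c) ≥ 0, new interval: [2.585000, 3.280000]

After 1 iteration(s), the approximation is c_1 = 2.585000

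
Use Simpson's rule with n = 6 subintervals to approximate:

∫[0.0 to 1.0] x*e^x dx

f(x) = x*e^x
a = 0.0, b = 1.0, n = 6
h = (b - a)/n = 0.166667

Simpson's rule: (h/3)[f(x₀) + 4f(x₁) + 2f(x₂) + ... + f(xₙ)]

x_0 = 0.0000, f(x_0) = 0.000000, coefficient = 1
x_1 = 0.1667, f(x_1) = 0.196893, coefficient = 4
x_2 = 0.3333, f(x_2) = 0.465204, coefficient = 2
x_3 = 0.5000, f(x_3) = 0.824361, coefficient = 4
x_4 = 0.6667, f(x_4) = 1.298489, coefficient = 2
x_5 = 0.8333, f(x_5) = 1.917480, coefficient = 4
x_6 = 1.0000, f(x_6) = 2.718282, coefficient = 1

I ≈ (0.166667/3) × 18.000605 = 1.000034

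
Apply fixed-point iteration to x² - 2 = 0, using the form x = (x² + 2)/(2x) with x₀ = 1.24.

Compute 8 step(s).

Equation: x² - 2 = 0
Fixed-point form: x = (x² + 2)/(2x)
x₀ = 1.24

x_1 = g(1.240000) = 1.426452
x_2 = g(1.426452) = 1.414266
x_3 = g(1.414266) = 1.414214
x_4 = g(1.414214) = 1.414214
x_5 = g(1.414214) = 1.414214
x_6 = g(1.414214) = 1.414214
x_7 = g(1.414214) = 1.414214
x_8 = g(1.414214) = 1.414214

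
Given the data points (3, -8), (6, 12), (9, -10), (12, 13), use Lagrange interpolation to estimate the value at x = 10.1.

Lagrange interpolation formula:
P(x) = Σ yᵢ × Lᵢ(x)
where Lᵢ(x) = Π_{j≠i} (x - xⱼ)/(xᵢ - xⱼ)

L_0(10.1) = (10.1 - 6)/(3 - 6) × (10.1 - 9)/(3 - 9) × (10.1 - 12)/(3 - 12) = 0.052895
L_1(10.1) = (10.1 - 3)/(6 - 3) × (10.1 - 9)/(6 - 9) × (10.1 - 12)/(6 - 12) = -0.274796
L_2(10.1) = (10.1 - 3)/(9 - 3) × (10.1 - 6)/(9 - 6) × (10.1 - 12)/(9 - 12) = 1.024241
L_3(10.1) = (10.1 - 3)/(12 - 3) × (10.1 - 6)/(12 - 6) × (10.1 - 9)/(12 - 9) = 0.197660

P(10.1) = (-8)×L_0(10.1) + 12×L_1(10.1) + (-10)×L_2(10.1) + 13×L_3(10.1)
P(10.1) = -11.393537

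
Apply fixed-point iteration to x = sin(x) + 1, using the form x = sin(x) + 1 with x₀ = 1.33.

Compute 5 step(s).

Equation: x = sin(x) + 1
Fixed-point form: x = sin(x) + 1
x₀ = 1.33

x_1 = g(1.330000) = 1.971148
x_2 = g(1.971148) = 1.920924
x_3 = g(1.920924) = 1.939329
x_4 = g(1.939329) = 1.932857
x_5 = g(1.932857) = 1.935169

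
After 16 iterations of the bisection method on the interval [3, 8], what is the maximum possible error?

Bisection error bound: |error| ≤ (b-a)/2^n
|error| ≤ (8 - 3)/2^16 = 5/2^16
|error| ≤ 0.0000762939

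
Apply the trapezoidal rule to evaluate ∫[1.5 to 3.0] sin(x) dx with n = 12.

f(x) = sin(x)
a = 1.5, b = 3.0, n = 12
h = (b - a)/n = 0.125000

Trapezoidal rule: (h/2)[f(x₀) + 2f(x₁) + 2f(x₂) + ... + f(xₙ)]

x_0 = 1.5000, f(x_0) = 0.997495, coefficient = 1
x_1 = 1.6250, f(x_1) = 0.998531, coefficient = 2
x_2 = 1.7500, f(x_2) = 0.983986, coefficient = 2
x_3 = 1.8750, f(x_3) = 0.954086, coefficient = 2
x_4 = 2.0000, f(x_4) = 0.909297, coefficient = 2
x_5 = 2.1250, f(x_5) = 0.850320, coefficient = 2
x_6 = 2.2500, f(x_6) = 0.778073, coefficient = 2
x_7 = 2.3750, f(x_7) = 0.693685, coefficient = 2
x_8 = 2.5000, f(x_8) = 0.598472, coefficient = 2
x_9 = 2.6250, f(x_9) = 0.493920, coefficient = 2
x_10 = 2.7500, f(x_10) = 0.381661, coefficient = 2
x_11 = 2.8750, f(x_11) = 0.263446, coefficient = 2
x_12 = 3.0000, f(x_12) = 0.141120, coefficient = 1

I ≈ (0.125000/2) × 16.949571 = 1.059348
Exact value: 1.060730
Error: 0.001382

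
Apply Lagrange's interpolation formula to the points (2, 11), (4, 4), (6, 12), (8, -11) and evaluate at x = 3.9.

Lagrange interpolation formula:
P(x) = Σ yᵢ × Lᵢ(x)
where Lᵢ(x) = Π_{j≠i} (x - xⱼ)/(xᵢ - xⱼ)

L_0(3.9) = (3.9 - 4)/(2 - 4) × (3.9 - 6)/(2 - 6) × (3.9 - 8)/(2 - 8) = 0.017938
L_1(3.9) = (3.9 - 2)/(4 - 2) × (3.9 - 6)/(4 - 6) × (3.9 - 8)/(4 - 8) = 1.022437
L_2(3.9) = (3.9 - 2)/(6 - 2) × (3.9 - 4)/(6 - 4) × (3.9 - 8)/(6 - 8) = -0.048688
L_3(3.9) = (3.9 - 2)/(8 - 2) × (3.9 - 4)/(8 - 4) × (3.9 - 6)/(8 - 6) = 0.008313

P(3.9) = 11×L_0(3.9) + 4×L_1(3.9) + 12×L_2(3.9) + (-11)×L_3(3.9)
P(3.9) = 3.611375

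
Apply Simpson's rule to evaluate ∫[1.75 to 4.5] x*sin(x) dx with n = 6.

f(x) = x*sin(x)
a = 1.75, b = 4.5, n = 6
h = (b - a)/n = 0.458333

Simpson's rule: (h/3)[f(x₀) + 4f(x₁) + 2f(x₂) + ... + f(xₙ)]

x_0 = 1.7500, f(x_0) = 1.721975, coefficient = 1
x_1 = 2.2083, f(x_1) = 1.774538, coefficient = 4
x_2 = 2.6667, f(x_2) = 1.219394, coefficient = 2
x_3 = 3.1250, f(x_3) = 0.051850, coefficient = 4
x_4 = 3.5833, f(x_4) = -1.531924, coefficient = 2
x_5 = 4.0417, f(x_5) = -3.166132, coefficient = 4
x_6 = 4.5000, f(x_6) = -4.398886, coefficient = 1

I ≈ (0.458333/3) × -8.660951 = -1.323201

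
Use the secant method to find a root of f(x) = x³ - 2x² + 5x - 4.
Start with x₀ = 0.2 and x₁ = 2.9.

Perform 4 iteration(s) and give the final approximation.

f(x) = x³ - 2x² + 5x - 4
x₀ = 0.2, x₁ = 2.9

Secant formula: x_{n+1} = x_n - f(x_n)(x_n - x_{n-1})/(f(x_n) - f(x_{n-1}))

Iteration 1:
  f(0.200000) = -3.072000
  f(2.900000) = 18.069000
  x_2 = 2.900000 - 18.069000×(2.900000 - 0.200000)/(18.069000 - (-3.072000))
       = 0.592337
Iteration 2:
  f(2.900000) = 18.069000
  f(0.592337) = -1.532211
  x_3 = 0.592337 - (-1.532211)×(0.592337 - 2.900000)/(-1.532211 - 18.069000)
       = 0.772725
Iteration 3:
  f(0.592337) = -1.532211
  f(0.772725) = -0.869184
  x_4 = 0.772725 - (-0.869184)×(0.772725 - 0.592337)/(-0.869184 - (-1.532211))
       = 1.009202
Iteration 4:
  f(0.772725) = -0.869184
  f(1.009202) = 0.036895
  x_5 = 1.009202 - 0.036895×(1.009202 - 0.772725)/(0.036895 - (-0.869184))
       = 0.999573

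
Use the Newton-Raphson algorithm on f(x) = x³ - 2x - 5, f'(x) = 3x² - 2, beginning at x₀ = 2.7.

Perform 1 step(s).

f(x) = x³ - 2x - 5
f'(x) = 3x² - 2
x₀ = 2.7

Newton-Raphson formula: x_{n+1} = x_n - f(x_n)/f'(x_n)

Iteration 1:
  f(2.700000) = 9.283000
  f'(2.700000) = 19.870000
  x_1 = 2.700000 - 9.283000/19.870000 = 2.232813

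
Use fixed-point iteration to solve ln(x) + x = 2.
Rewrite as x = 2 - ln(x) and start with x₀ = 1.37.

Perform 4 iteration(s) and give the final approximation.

Equation: ln(x) + x = 2
Fixed-point form: x = 2 - ln(x)
x₀ = 1.37

x_1 = g(1.370000) = 1.685189
x_2 = g(1.685189) = 1.478122
x_3 = g(1.478122) = 1.609228
x_4 = g(1.609228) = 1.524246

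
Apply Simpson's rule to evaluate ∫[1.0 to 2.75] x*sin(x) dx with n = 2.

f(x) = x*sin(x)
a = 1.0, b = 2.75, n = 2
h = (b - a)/n = 0.875000

Simpson's rule: (h/3)[f(x₀) + 4f(x₁) + 2f(x₂) + ... + f(xₙ)]

x_0 = 1.0000, f(x_0) = 0.841471, coefficient = 1
x_1 = 1.8750, f(x_1) = 1.788911, coefficient = 4
x_2 = 2.7500, f(x_2) = 1.049568, coefficient = 1

I ≈ (0.875000/3) × 9.046682 = 2.638616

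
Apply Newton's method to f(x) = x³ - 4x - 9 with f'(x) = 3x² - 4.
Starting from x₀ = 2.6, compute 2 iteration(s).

f(x) = x³ - 4x - 9
f'(x) = 3x² - 4
x₀ = 2.6

Newton-Raphson formula: x_{n+1} = x_n - f(x_n)/f'(x_n)

Iteration 1:
  f(2.600000) = -1.824000
  f'(2.600000) = 16.280000
  x_1 = 2.600000 - (-1.824000)/16.280000 = 2.712039
Iteration 2:
  f(2.712039) = 0.099318
  f'(2.712039) = 18.065472
  x_2 = 2.712039 - 0.099318/18.065472 = 2.706542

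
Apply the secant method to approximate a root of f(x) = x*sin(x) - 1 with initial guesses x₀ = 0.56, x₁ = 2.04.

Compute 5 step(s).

f(x) = x*sin(x) - 1
x₀ = 0.56, x₁ = 2.04

Secant formula: x_{n+1} = x_n - f(x_n)(x_n - x_{n-1})/(f(x_n) - f(x_{n-1}))

Iteration 1:
  f(0.560000) = -0.702536
  f(2.040000) = 0.819534
  x_2 = 2.040000 - 0.819534×(2.040000 - 0.560000)/(0.819534 - (-0.702536))
       = 1.243118
Iteration 2:
  f(2.040000) = 0.819534
  f(1.243118) = 0.176974
  x_3 = 1.243118 - 0.176974×(1.243118 - 2.040000)/(0.176974 - 0.819534)
       = 1.023641
Iteration 3:
  f(1.243118) = 0.176974
  f(1.023641) = -0.125803
  x_4 = 1.023641 - (-0.125803)×(1.023641 - 1.243118)/(-0.125803 - 0.176974)
       = 1.114833
Iteration 4:
  f(1.023641) = -0.125803
  f(1.114833) = 0.000938
  x_5 = 1.114833 - 0.000938×(1.114833 - 1.023641)/(0.000938 - (-0.125803))
       = 1.114158
Iteration 5:
  f(1.114833) = 0.000938
  f(1.114158) = 0.000001
  x_6 = 1.114158 - 0.000001×(1.114158 - 1.114833)/(0.000001 - 0.000938)
       = 1.114157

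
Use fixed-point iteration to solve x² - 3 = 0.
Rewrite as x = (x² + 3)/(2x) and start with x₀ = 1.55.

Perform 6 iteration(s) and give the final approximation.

Equation: x² - 3 = 0
Fixed-point form: x = (x² + 3)/(2x)
x₀ = 1.55

x_1 = g(1.550000) = 1.742742
x_2 = g(1.742742) = 1.732084
x_3 = g(1.732084) = 1.732051
x_4 = g(1.732051) = 1.732051
x_5 = g(1.732051) = 1.732051
x_6 = g(1.732051) = 1.732051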